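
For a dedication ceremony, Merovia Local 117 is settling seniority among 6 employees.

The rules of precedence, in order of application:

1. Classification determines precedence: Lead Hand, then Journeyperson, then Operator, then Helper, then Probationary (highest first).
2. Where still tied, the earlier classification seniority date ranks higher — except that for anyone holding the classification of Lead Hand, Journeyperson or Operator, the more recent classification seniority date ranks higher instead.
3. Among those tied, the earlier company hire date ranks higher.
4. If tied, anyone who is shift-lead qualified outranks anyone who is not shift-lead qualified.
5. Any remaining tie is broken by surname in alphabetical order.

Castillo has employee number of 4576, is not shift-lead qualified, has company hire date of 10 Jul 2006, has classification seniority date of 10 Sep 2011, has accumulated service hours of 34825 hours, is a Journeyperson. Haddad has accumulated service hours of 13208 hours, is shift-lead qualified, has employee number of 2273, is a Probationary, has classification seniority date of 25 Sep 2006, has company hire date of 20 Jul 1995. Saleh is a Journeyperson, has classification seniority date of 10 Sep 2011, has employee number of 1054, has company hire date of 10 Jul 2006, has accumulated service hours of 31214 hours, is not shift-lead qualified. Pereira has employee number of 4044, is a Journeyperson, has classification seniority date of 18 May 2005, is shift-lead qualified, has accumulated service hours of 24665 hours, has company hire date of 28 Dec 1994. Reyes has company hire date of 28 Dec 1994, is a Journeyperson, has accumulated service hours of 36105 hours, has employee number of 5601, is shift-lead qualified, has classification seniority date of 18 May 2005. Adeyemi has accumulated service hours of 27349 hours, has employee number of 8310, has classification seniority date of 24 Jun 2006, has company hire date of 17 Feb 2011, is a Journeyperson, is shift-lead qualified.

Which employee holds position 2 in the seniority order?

By classification: Castillo, Saleh, Adeyemi, Pereira and Reyes (Journeyperson); then Haddad (Probationary).
Among Castillo, Saleh, Adeyemi, Pereira and Reyes, by classification seniority date (later first) (reversed rule for this group): Castillo and Saleh (10 Sep 2011) before Adeyemi (24 Jun 2006) before Pereira and Reyes (18 May 2005).
Castillo and Saleh both have company hire date 10 Jul 2006, so the next rule applies.
Castillo and Saleh are each not shift-lead qualified, so the next rule applies.
Among Castillo and Saleh, alphabetically by surname: Castillo before Saleh.
Pereira and Reyes both have company hire date 28 Dec 1994, so the next rule applies.
Pereira and Reyes are each shift-lead qualified, so the next rule applies.
Among Pereira and Reyes, alphabetically by surname: Pereira before Reyes.
Order: Castillo, Saleh, Adeyemi, Pereira, Reyes, Haddad.

Saleh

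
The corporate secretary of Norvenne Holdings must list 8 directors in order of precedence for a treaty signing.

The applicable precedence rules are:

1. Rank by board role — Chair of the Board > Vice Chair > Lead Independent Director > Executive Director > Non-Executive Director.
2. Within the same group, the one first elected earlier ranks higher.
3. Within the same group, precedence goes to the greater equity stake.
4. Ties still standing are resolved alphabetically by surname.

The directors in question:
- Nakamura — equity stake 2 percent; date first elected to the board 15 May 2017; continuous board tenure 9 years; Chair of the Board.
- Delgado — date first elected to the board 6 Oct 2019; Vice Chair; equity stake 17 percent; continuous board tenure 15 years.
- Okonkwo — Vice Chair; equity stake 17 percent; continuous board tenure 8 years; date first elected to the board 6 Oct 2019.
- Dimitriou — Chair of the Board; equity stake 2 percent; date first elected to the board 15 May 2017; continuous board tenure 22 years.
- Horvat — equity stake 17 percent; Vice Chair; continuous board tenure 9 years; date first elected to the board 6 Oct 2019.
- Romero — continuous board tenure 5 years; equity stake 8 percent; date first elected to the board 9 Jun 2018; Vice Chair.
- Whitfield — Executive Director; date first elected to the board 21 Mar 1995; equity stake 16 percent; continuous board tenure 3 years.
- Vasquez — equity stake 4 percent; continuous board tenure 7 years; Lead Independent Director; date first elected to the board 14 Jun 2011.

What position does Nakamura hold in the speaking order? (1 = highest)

By board role: Dimitriou and Nakamura (Chair of the Board); then Romero, Delgado, Horvat and Okonkwo (Vice Chair); then Vasquez (Lead Independent Director); then Whitfield (Executive Director).
Dimitriou and Nakamura both have date first elected to the board 15 May 2017, so the next rule applies.
Dimitriou and Nakamura both have equity stake 2 percent, so the next rule applies.
Among Dimitriou and Nakamura, alphabetically by surname: Dimitriou before Nakamura.
Among Romero, Delgado, Horvat and Okonkwo, by date first elected to the board (earlier first): Romero (9 Jun 2018) before Delgado, Horvat and Okonkwo (6 Oct 2019).
Delgado, Horvat and Okonkwo all have equity stake 17 percent, so the next rule applies.
Among Delgado, Horvat and Okonkwo, alphabetically by surname: Delgado before Horvat before Okonkwo.
Order: Dimitriou, Nakamura, Romero, Delgado, Horvat, Okonkwo, Vasquez, Whitfield. So position 2.

2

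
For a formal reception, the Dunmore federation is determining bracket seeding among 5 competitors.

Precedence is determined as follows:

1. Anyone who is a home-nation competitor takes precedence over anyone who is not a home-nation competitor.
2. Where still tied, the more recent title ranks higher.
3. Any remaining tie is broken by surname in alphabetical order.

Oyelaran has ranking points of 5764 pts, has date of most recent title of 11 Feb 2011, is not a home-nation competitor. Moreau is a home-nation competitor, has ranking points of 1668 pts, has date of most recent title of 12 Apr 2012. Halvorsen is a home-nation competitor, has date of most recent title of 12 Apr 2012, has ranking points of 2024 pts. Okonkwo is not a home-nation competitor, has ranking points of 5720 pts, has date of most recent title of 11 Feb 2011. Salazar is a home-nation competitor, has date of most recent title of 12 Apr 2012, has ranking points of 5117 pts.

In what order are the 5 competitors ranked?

Halvorsen, Moreau, Salazar, Okonkwo, Oyelaran

By the first rule: Halvorsen, Moreau and Salazar (each a home-nation competitor); then Okonkwo and Oyelaran (both not a home-nation competitor).
Halvorsen, Moreau and Salazar all have date of most recent title 12 Apr 2012, so the next rule applies.
Among Halvorsen, Moreau and Salazar, alphabetically by surname: Halvorsen before Moreau before Salazar.
Okonkwo and Oyelaran both have date of most recent title 11 Feb 2011, so the next rule applies.
Among Okonkwo and Oyelaran, alphabetically by surname: Okonkwo before Oyelaran.
Full order: Halvorsen, Moreau, Salazar, Okonkwo, Oyelaran.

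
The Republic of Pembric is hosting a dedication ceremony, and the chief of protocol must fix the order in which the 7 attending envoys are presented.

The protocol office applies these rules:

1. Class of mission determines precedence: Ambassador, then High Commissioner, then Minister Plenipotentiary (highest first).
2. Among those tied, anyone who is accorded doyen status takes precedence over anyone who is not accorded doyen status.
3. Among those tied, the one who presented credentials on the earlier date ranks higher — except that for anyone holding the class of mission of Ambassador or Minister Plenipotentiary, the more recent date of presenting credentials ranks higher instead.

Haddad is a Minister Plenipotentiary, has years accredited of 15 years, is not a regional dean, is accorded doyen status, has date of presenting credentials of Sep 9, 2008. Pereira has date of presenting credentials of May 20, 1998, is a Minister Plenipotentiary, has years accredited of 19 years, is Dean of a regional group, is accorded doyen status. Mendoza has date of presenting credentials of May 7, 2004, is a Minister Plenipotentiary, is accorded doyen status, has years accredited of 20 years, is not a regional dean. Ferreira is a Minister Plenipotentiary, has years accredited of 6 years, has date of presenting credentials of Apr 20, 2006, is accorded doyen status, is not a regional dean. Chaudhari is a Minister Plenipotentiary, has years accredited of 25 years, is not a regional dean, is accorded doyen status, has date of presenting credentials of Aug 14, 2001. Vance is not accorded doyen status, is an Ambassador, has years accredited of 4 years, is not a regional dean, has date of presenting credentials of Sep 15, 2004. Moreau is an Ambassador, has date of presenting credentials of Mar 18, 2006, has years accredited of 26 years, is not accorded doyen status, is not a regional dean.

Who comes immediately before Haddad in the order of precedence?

By class of mission: Moreau and Vance (Ambassador); then Haddad, Ferreira, Mendoza, Chaudhari and Pereira (Minister Plenipotentiary).
Moreau and Vance are each not accorded doyen status, so the next rule applies.
Among Moreau and Vance, by date of presenting credentials (later first) (reversed rule for this group): Moreau (Mar 18, 2006) before Vance (Sep 15, 2004).
Haddad, Ferreira, Mendoza, Chaudhari and Pereira are each accorded doyen status, so the next rule applies.
Among Haddad, Ferreira, Mendoza, Chaudhari and Pereira, by date of presenting credentials (later first) (reversed rule for this group): Haddad (Sep 9, 2008) before Ferreira (Apr 20, 2006) before Mendoza (May 7, 2004) before Chaudhari (Aug 14, 2001) before Pereira (May 20, 1998).
Order: Moreau, Vance, Haddad, Ferreira, Mendoza, Chaudhari, Pereira.

Vance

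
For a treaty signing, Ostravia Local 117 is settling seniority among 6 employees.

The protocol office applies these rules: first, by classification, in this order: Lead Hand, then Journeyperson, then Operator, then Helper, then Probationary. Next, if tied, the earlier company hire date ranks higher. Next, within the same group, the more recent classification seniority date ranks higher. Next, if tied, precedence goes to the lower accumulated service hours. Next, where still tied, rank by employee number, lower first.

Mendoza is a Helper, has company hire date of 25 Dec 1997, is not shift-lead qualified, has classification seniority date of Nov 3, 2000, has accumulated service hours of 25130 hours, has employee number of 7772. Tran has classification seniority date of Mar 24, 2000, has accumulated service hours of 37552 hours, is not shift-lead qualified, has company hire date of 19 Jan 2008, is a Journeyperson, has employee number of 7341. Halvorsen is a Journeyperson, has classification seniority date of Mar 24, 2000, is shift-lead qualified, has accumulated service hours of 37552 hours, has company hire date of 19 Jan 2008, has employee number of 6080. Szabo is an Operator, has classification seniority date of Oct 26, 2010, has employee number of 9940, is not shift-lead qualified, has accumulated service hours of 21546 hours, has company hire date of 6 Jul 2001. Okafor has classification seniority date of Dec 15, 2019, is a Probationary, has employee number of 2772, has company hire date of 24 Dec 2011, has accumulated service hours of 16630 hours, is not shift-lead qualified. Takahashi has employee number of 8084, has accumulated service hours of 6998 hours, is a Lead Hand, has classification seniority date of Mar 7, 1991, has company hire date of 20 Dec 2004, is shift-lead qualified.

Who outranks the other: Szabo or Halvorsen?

By classification: Takahashi (Lead Hand); then Halvorsen and Tran (Journeyperson); then Szabo (Operator); then Mendoza (Helper); then Okafor (Probationary).
Halvorsen and Tran both have company hire date 19 Jan 2008, so the next rule applies.
Halvorsen and Tran both have classification seniority date Mar 24, 2000, so the next rule applies.
Halvorsen and Tran both have accumulated service hours 37552 hours, so the next rule applies.
Among Halvorsen and Tran, by employee number (lower first): Halvorsen (6080) before Tran (7341).
So Halvorsen takes precedence.

Halvorsen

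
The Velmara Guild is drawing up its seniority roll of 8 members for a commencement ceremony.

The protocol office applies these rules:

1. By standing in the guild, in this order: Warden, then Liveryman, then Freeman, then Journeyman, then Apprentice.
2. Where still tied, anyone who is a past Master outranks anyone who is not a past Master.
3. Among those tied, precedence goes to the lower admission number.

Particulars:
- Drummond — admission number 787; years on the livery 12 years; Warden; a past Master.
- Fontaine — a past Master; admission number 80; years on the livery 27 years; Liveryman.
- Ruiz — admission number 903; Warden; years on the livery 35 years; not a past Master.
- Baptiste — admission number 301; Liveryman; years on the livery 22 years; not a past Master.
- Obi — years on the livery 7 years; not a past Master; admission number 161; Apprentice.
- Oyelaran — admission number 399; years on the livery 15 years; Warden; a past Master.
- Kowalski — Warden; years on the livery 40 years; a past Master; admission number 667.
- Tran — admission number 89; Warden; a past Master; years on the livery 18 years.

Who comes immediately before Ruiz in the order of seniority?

Drummond

By standing in the guild: Tran, Oyelaran, Kowalski, Drummond and Ruiz (Warden); then Fontaine and Baptiste (Liveryman); then Obi (Apprentice).
Among Tran, Oyelaran, Kowalski, Drummond and Ruiz, a past Master before not a past Master: Tran, Oyelaran, Kowalski and Drummond (a past Master) before Ruiz (not a past Master).
Among Tran, Oyelaran, Kowalski and Drummond, by admission number (lower first): Tran (89) before Oyelaran (399) before Kowalski (667) before Drummond (787).
Among Fontaine and Baptiste, a past Master before not a past Master: Fontaine (a past Master) before Baptiste (not a past Master).
Order: Tran, Oyelaran, Kowalski, Drummond, Ruiz, Fontaine, Baptiste, Obi.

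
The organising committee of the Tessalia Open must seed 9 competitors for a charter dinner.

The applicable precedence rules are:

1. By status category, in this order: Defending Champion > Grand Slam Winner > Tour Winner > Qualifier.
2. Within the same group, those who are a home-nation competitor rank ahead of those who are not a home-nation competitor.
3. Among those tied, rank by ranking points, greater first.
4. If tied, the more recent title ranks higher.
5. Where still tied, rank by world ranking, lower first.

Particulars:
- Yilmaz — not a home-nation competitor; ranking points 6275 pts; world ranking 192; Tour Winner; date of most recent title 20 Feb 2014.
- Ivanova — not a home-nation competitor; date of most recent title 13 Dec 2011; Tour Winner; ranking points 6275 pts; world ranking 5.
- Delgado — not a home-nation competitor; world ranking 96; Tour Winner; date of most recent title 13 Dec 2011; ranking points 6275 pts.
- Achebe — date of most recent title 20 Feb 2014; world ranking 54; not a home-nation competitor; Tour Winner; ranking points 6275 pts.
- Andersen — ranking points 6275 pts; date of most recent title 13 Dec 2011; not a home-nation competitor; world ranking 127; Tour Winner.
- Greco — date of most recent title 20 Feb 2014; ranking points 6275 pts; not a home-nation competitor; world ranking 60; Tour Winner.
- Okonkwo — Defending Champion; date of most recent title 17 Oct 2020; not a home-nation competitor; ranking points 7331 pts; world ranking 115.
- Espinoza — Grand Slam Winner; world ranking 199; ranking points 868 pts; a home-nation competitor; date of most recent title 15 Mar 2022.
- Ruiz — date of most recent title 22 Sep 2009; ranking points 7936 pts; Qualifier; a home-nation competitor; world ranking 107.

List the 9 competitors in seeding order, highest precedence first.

By status category: Okonkwo (Defending Champion); then Espinoza (Grand Slam Winner); then Achebe, Greco, Yilmaz, Ivanova, Delgado and Andersen (Tour Winner); then Ruiz (Qualifier).
Achebe, Greco, Yilmaz, Ivanova, Delgado and Andersen are each not a home-nation competitor, so the next rule applies.
Achebe, Greco, Yilmaz, Ivanova, Delgado and Andersen all have ranking points 6275 pts, so the next rule applies.
Among Achebe, Greco, Yilmaz, Ivanova, Delgado and Andersen, by date of most recent title (later first): Achebe, Greco and Yilmaz (20 Feb 2014) before Ivanova, Delgado and Andersen (13 Dec 2011).
Among Achebe, Greco and Yilmaz, by world ranking (lower first): Achebe (54) before Greco (60) before Yilmaz (192).
Among Ivanova, Delgado and Andersen, by world ranking (lower first): Ivanova (5) before Delgado (96) before Andersen (127).
Full order: Okonkwo, Espinoza, Achebe, Greco, Yilmaz, Ivanova, Delgado, Andersen, Ruiz.

Okonkwo, Espinoza, Achebe, Greco, Yilmaz, Ivanova, Delgado, Andersen, Ruiz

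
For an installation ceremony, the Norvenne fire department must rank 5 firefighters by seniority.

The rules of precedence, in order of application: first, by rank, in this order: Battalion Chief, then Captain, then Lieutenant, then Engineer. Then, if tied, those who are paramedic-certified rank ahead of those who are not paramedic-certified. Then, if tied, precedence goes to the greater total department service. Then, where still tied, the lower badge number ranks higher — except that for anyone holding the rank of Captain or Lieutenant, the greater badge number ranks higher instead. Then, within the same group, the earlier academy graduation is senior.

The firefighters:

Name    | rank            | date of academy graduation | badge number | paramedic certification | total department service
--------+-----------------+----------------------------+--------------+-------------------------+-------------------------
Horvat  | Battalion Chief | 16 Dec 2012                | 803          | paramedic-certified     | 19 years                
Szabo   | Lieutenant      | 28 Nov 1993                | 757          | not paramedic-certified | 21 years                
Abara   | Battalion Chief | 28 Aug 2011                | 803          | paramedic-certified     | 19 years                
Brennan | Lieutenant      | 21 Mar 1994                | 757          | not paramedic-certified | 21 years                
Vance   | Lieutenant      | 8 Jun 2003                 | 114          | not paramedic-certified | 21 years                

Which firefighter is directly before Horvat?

By rank: Abara and Horvat (Battalion Chief); then Szabo, Brennan and Vance (Lieutenant).
Abara and Horvat are each paramedic-certified, so the next rule applies.
Abara and Horvat both have total department service 19 years, so the next rule applies.
Abara and Horvat both have badge number 803, so the next rule applies.
Among Abara and Horvat, by date of academy graduation (earlier first): Abara (28 Aug 2011) before Horvat (16 Dec 2012).
Szabo, Brennan and Vance are each not paramedic-certified, so the next rule applies.
Szabo, Brennan and Vance all have total department service 21 years, so the next rule applies.
Among Szabo, Brennan and Vance, by badge number (higher first) (reversed rule for this group): Szabo and Brennan (757) before Vance (114).
Among Szabo and Brennan, by date of academy graduation (earlier first): Szabo (28 Nov 1993) before Brennan (21 Mar 1994).
Order: Abara, Horvat, Szabo, Brennan, Vance.

Abara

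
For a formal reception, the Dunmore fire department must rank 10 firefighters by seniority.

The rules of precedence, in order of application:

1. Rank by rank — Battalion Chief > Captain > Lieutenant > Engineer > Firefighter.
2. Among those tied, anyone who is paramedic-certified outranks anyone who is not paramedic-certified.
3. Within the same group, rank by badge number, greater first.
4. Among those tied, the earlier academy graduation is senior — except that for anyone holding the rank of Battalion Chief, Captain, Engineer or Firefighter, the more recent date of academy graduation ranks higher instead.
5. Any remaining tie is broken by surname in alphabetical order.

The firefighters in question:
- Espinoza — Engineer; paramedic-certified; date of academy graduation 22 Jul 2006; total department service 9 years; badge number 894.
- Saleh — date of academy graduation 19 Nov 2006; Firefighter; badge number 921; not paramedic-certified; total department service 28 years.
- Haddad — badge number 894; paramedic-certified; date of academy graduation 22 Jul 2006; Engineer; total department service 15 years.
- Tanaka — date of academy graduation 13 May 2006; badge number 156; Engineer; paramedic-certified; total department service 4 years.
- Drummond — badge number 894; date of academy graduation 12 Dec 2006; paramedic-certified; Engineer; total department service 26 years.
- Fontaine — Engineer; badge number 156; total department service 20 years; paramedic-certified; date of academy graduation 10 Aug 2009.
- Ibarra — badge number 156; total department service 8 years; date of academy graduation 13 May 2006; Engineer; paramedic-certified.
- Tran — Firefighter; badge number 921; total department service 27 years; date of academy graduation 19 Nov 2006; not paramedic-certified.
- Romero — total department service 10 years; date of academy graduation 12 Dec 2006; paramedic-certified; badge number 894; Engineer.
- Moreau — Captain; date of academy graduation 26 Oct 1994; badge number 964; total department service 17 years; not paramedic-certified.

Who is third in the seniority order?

By rank: Moreau (Captain); then Drummond, Romero, Espinoza, Haddad, Fontaine, Ibarra and Tanaka (Engineer); then Saleh and Tran (Firefighter).
Drummond, Romero, Espinoza, Haddad, Fontaine, Ibarra and Tanaka are each paramedic-certified, so the next rule applies.
Among Drummond, Romero, Espinoza, Haddad, Fontaine, Ibarra and Tanaka, by badge number (higher first): Drummond, Romero, Espinoza and Haddad (894) before Fontaine, Ibarra and Tanaka (156).
Among Drummond, Romero, Espinoza and Haddad, by date of academy graduation (later first) (reversed rule for this group): Drummond and Romero (12 Dec 2006) before Espinoza and Haddad (22 Jul 2006).
Among Drummond and Romero, alphabetically by surname: Drummond before Romero.
Among Espinoza and Haddad, alphabetically by surname: Espinoza before Haddad.
Among Fontaine, Ibarra and Tanaka, by date of academy graduation (later first) (reversed rule for this group): Fontaine (10 Aug 2009) before Ibarra and Tanaka (13 May 2006).
Among Ibarra and Tanaka, alphabetically by surname: Ibarra before Tanaka.
Saleh and Tran are each not paramedic-certified, so the next rule applies.
Saleh and Tran both have badge number 921, so the next rule applies.
Saleh and Tran both have date of academy graduation 19 Nov 2006, so the next rule applies.
Among Saleh and Tran, alphabetically by surname: Saleh before Tran.
Order: Moreau, Drummond, Romero, Espinoza, Haddad, Fontaine, Ibarra, Tanaka, Saleh, Tran.

Romero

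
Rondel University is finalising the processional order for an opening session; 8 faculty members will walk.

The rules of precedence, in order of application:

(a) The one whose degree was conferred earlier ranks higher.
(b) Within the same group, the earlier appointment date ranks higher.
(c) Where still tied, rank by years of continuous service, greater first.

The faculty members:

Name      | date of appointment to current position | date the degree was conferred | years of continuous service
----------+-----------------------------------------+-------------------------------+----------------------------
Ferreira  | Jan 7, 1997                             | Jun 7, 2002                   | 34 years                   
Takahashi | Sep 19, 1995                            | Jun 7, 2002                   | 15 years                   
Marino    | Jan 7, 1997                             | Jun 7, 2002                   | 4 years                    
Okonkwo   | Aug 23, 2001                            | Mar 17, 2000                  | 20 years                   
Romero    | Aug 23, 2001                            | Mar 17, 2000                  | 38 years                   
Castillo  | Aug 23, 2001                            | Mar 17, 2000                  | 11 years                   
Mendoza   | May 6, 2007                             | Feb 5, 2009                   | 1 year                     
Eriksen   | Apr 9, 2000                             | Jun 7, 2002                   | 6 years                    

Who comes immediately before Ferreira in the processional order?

Takahashi

By date the degree was conferred (earlier first): Romero, Okonkwo and Castillo (each Mar 17, 2000); then Takahashi, Ferreira, Marino and Eriksen (each Jun 7, 2002); then Mendoza (Feb 5, 2009).
Romero, Okonkwo and Castillo all have date of appointment to current position Aug 23, 2001, so the next rule applies.
Among Romero, Okonkwo and Castillo, by years of continuous service (higher first): Romero (38 years) before Okonkwo (20 years) before Castillo (11 years).
Among Takahashi, Ferreira, Marino and Eriksen, by date of appointment to current position (earlier first): Takahashi (Sep 19, 1995) before Ferreira and Marino (Jan 7, 1997) before Eriksen (Apr 9, 2000).
Among Ferreira and Marino, by years of continuous service (higher first): Ferreira (34 years) before Marino (4 years).
Order: Romero, Okonkwo, Castillo, Takahashi, Ferreira, Marino, Eriksen, Mendoza.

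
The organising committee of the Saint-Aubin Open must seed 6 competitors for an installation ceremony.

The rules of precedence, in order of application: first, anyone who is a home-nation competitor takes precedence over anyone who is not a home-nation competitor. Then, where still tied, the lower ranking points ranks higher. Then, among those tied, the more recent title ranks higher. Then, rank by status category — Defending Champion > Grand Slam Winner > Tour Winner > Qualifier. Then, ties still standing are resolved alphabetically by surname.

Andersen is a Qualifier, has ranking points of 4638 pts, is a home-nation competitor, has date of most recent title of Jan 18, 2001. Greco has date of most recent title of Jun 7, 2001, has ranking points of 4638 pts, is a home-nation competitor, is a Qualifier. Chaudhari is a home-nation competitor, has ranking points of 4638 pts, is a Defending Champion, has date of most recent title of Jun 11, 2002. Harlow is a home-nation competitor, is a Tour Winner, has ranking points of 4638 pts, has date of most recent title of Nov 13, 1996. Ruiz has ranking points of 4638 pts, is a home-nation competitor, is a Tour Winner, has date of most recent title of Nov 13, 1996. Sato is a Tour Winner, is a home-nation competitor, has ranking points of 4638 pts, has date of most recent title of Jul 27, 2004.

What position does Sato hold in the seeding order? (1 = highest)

1

By the first rule: Sato, Chaudhari, Greco, Andersen, Harlow and Ruiz (each a home-nation competitor).
Sato, Chaudhari, Greco, Andersen, Harlow and Ruiz all have ranking points 4638 pts, so the next rule applies.
Among Sato, Chaudhari, Greco, Andersen, Harlow and Ruiz, by date of most recent title (later first): Sato (Jul 27, 2004) before Chaudhari (Jun 11, 2002) before Greco (Jun 7, 2001) before Andersen (Jan 18, 2001) before Harlow and Ruiz (Nov 13, 1996).
Harlow and Ruiz are each Tour Winner, so the next rule applies.
Among Harlow and Ruiz, alphabetically by surname: Harlow before Ruiz.
Order: Sato, Chaudhari, Greco, Andersen, Harlow, Ruiz. So position 1.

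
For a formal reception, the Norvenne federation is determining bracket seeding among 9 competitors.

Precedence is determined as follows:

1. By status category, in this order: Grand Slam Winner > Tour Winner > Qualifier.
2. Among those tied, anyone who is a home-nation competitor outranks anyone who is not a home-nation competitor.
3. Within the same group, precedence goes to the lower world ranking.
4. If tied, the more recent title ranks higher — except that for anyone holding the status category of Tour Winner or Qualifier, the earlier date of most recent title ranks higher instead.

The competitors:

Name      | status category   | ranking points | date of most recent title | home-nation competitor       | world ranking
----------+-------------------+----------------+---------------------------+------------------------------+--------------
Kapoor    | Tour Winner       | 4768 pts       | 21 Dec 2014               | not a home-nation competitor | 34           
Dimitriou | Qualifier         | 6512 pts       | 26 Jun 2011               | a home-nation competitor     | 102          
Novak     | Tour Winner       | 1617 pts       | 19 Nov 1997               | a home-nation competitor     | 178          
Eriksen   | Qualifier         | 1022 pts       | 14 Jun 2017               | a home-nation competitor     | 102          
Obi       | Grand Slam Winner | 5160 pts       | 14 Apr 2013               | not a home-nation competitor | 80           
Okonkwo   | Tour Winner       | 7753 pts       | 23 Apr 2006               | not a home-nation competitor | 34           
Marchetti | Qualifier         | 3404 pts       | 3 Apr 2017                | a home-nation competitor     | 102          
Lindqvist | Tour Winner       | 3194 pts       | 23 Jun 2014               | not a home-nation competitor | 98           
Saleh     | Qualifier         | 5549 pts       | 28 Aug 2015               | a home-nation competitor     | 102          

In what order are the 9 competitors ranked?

By status category: Obi (Grand Slam Winner); then Novak, Okonkwo, Kapoor and Lindqvist (Tour Winner); then Dimitriou, Saleh, Marchetti and Eriksen (Qualifier).
Among Novak, Okonkwo, Kapoor and Lindqvist, a home-nation competitor before not a home-nation competitor: Novak (a home-nation competitor) before Okonkwo, Kapoor and Lindqvist (not a home-nation competitor).
Among Okonkwo, Kapoor and Lindqvist, by world ranking (lower first): Okonkwo and Kapoor (34) before Lindqvist (98).
Among Okonkwo and Kapoor, by date of most recent title (earlier first) (reversed rule for this group): Okonkwo (23 Apr 2006) before Kapoor (21 Dec 2014).
Dimitriou, Saleh, Marchetti and Eriksen are each a home-nation competitor, so the next rule applies.
Dimitriou, Saleh, Marchetti and Eriksen all have world ranking 102, so the next rule applies.
Among Dimitriou, Saleh, Marchetti and Eriksen, by date of most recent title (earlier first) (reversed rule for this group): Dimitriou (26 Jun 2011) before Saleh (28 Aug 2015) before Marchetti (3 Apr 2017) before Eriksen (14 Jun 2017).
Full order: Obi, Novak, Okonkwo, Kapoor, Lindqvist, Dimitriou, Saleh, Marchetti, Eriksen.

Obi, Novak, Okonkwo, Kapoor, Lindqvist, Dimitriou, Saleh, Marchetti, Eriksen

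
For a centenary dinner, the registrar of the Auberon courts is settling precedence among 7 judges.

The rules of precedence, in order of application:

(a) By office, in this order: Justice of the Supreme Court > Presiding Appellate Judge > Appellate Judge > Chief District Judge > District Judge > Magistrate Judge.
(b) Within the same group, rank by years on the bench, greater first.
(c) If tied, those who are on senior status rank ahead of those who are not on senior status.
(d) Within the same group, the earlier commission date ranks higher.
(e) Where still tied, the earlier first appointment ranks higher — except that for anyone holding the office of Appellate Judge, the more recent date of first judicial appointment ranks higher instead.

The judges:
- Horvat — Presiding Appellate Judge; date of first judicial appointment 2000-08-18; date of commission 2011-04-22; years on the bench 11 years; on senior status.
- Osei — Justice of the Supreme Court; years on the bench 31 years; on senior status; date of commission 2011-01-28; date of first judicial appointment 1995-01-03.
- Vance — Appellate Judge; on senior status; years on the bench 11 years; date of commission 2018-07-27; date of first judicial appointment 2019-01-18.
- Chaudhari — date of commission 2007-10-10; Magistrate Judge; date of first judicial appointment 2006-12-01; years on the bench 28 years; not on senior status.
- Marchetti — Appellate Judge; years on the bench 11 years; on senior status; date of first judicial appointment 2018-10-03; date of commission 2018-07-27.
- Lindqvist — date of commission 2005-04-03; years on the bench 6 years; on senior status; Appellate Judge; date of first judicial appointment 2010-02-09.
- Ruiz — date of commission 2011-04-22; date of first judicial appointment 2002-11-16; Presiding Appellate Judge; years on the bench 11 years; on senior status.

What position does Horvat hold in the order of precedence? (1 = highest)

2

By office: Osei (Justice of the Supreme Court); then Horvat and Ruiz (Presiding Appellate Judge); then Vance, Marchetti and Lindqvist (Appellate Judge); then Chaudhari (Magistrate Judge).
Horvat and Ruiz both have years on the bench 11 years, so the next rule applies.
Horvat and Ruiz are each on senior status, so the next rule applies.
Horvat and Ruiz both have date of commission 2011-04-22, so the next rule applies.
Among Horvat and Ruiz, by date of first judicial appointment (earlier first): Horvat (2000-08-18) before Ruiz (2002-11-16).
Among Vance, Marchetti and Lindqvist, by years on the bench (higher first): Vance and Marchetti (11 years) before Lindqvist (6 years).
Vance and Marchetti are each on senior status, so the next rule applies.
Vance and Marchetti both have date of commission 2018-07-27, so the next rule applies.
Among Vance and Marchetti, by date of first judicial appointment (later first) (reversed rule for this group): Vance (2019-01-18) before Marchetti (2018-10-03).
Order: Osei, Horvat, Ruiz, Vance, Marchetti, Lindqvist, Chaudhari. So position 2.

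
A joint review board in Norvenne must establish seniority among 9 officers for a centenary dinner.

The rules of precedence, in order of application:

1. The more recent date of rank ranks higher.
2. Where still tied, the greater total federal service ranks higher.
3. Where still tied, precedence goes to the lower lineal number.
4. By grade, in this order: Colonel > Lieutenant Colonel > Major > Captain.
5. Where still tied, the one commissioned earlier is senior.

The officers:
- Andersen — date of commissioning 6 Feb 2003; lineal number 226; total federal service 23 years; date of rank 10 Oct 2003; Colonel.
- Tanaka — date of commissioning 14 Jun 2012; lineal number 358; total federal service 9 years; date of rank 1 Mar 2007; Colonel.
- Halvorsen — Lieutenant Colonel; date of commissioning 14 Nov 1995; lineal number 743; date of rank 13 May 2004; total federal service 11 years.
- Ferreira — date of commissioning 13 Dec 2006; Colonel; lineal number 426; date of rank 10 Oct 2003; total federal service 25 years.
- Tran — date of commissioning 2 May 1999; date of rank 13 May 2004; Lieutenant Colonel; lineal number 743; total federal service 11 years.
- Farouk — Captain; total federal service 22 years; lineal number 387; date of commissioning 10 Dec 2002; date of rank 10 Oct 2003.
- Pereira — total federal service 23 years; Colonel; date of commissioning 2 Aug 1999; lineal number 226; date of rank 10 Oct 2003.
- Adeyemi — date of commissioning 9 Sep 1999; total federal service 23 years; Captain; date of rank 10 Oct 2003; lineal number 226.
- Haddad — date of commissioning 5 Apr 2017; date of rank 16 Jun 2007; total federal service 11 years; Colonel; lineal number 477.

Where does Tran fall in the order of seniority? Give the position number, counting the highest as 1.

By date of rank (later first): Haddad (16 Jun 2007); then Tanaka (1 Mar 2007); then Halvorsen and Tran (both 13 May 2004); then Ferreira, Pereira, Andersen, Adeyemi and Farouk (each 10 Oct 2003).
Halvorsen and Tran both have total federal service 11 years, so the next rule applies.
Halvorsen and Tran both have lineal number 743, so the next rule applies.
Halvorsen and Tran are each Lieutenant Colonel, so the next rule applies.
Among Halvorsen and Tran, by date of commissioning (earlier first): Halvorsen (14 Nov 1995) before Tran (2 May 1999).
Among Ferreira, Pereira, Andersen, Adeyemi and Farouk, by total federal service (higher first): Ferreira (25 years) before Pereira, Andersen and Adeyemi (23 years) before Farouk (22 years).
Pereira, Andersen and Adeyemi all have lineal number 226, so the next rule applies.
Among Pereira, Andersen and Adeyemi, by grade: Pereira and Andersen (Colonel) before Adeyemi (Captain).
Among Pereira and Andersen, by date of commissioning (earlier first): Pereira (2 Aug 1999) before Andersen (6 Feb 2003).
Order: Haddad, Tanaka, Halvorsen, Tran, Ferreira, Pereira, Andersen, Adeyemi, Farouk. So position 4.

4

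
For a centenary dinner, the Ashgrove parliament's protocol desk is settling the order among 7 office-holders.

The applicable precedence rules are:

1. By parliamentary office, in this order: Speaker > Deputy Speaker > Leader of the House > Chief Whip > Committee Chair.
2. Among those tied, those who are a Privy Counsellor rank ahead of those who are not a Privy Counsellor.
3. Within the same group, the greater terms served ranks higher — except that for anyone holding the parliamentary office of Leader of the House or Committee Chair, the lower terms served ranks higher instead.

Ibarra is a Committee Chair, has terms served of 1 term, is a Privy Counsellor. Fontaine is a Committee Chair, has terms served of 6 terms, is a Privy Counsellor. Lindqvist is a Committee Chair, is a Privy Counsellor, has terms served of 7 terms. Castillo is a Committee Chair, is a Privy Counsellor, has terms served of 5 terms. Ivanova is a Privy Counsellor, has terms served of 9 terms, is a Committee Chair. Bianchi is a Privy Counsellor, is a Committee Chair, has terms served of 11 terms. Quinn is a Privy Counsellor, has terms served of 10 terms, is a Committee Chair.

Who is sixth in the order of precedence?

By parliamentary office: Ibarra, Castillo, Fontaine, Lindqvist, Ivanova, Quinn and Bianchi (Committee Chair).
Ibarra, Castillo, Fontaine, Lindqvist, Ivanova, Quinn and Bianchi are each a Privy Counsellor, so the next rule applies.
Among Ibarra, Castillo, Fontaine, Lindqvist, Ivanova, Quinn and Bianchi, by terms served (lower first) (reversed rule for this group): Ibarra (1 term) before Castillo (5 terms) before Fontaine (6 terms) before Lindqvist (7 terms) before Ivanova (9 terms) before Quinn (10 terms) before Bianchi (11 terms).
Order: Ibarra, Castillo, Fontaine, Lindqvist, Ivanova, Quinn, Bianchi.

Quinn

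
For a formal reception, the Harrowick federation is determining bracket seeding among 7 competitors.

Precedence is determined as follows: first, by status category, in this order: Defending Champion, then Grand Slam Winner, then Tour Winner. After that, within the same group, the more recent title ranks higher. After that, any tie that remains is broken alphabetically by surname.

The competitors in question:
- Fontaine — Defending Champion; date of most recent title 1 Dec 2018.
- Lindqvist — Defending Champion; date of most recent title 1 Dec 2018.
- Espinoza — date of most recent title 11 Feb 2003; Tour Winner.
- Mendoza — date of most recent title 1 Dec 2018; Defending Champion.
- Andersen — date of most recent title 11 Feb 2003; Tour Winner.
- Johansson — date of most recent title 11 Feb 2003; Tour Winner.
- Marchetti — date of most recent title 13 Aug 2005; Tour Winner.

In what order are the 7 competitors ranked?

Fontaine, Lindqvist, Mendoza, Marchetti, Andersen, Espinoza, Johansson

By status category: Fontaine, Lindqvist and Mendoza (Defending Champion); then Marchetti, Andersen, Espinoza and Johansson (Tour Winner).
Fontaine, Lindqvist and Mendoza all have date of most recent title 1 Dec 2018, so the next rule applies.
Among Fontaine, Lindqvist and Mendoza, alphabetically by surname: Fontaine before Lindqvist before Mendoza.
Among Marchetti, Andersen, Espinoza and Johansson, by date of most recent title (later first): Marchetti (13 Aug 2005) before Andersen, Espinoza and Johansson (11 Feb 2003).
Among Andersen, Espinoza and Johansson, alphabetically by surname: Andersen before Espinoza before Johansson.
Full order: Fontaine, Lindqvist, Mendoza, Marchetti, Andersen, Espinoza, Johansson.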